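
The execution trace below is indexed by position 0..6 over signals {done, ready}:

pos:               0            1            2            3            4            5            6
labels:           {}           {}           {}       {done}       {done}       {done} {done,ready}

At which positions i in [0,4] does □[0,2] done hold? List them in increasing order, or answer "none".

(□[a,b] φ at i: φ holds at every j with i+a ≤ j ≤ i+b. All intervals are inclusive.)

3, 4

Evaluate at each i in [0,4]:
  i=0: ✗ (fails at j=0)
  i=1: ✗ (fails at j=1)
  i=2: ✗ (fails at j=2)
  i=3: ✓ (all of [3,5])
  i=4: ✓ (all of [4,6])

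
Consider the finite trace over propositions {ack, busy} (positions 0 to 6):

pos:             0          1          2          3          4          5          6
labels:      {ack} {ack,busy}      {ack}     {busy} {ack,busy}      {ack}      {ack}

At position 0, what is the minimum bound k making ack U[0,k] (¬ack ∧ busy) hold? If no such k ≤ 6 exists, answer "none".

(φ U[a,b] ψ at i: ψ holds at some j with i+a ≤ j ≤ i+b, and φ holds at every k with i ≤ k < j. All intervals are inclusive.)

3

Need earliest j ≥ 0 with (¬ack ∧ busy), and ack at every k in [0,j-1].
  j=0: rhs fails.
  j=1: rhs fails.
  j=2: rhs fails.
  j=3: rhs holds; lhs holds on [0,2]. k = 3.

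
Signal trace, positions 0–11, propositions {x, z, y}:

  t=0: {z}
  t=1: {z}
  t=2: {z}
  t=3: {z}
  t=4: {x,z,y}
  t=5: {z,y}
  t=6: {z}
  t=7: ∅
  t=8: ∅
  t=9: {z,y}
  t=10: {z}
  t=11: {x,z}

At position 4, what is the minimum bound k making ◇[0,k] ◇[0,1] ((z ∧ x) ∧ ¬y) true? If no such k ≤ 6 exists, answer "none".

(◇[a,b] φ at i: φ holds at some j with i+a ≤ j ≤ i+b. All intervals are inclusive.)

6

Scan j = 4,5,… for ◇[0,1] ((z ∧ x) ∧ ¬y):
  j=4: fails
  j=5: fails
  j=6: fails
  j=7: fails
  j=8: fails
  j=9: fails
  j=10: holds
First hit at j=10, so smallest k = 10-4 = 6.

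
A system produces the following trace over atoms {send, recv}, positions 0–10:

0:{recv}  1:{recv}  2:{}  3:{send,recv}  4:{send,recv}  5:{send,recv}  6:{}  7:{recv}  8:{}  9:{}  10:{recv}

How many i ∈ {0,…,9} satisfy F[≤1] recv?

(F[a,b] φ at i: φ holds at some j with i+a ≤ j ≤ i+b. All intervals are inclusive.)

Evaluate at each i in [0,9]:
  i=0: ✓ (witness j=0)
  i=1: ✓ (witness j=1)
  i=2: ✓ (witness j=3)
  i=3: ✓ (witness j=3)
  i=4: ✓ (witness j=4)
  i=5: ✓ (witness j=5)
  i=6: ✓ (witness j=7)
  i=7: ✓ (witness j=7)
  i=8: ✗ (none in [8,9])
  i=9: ✓ (witness j=10)
Positions where it holds: {0, 1, 2, 3, 4, 5, 6, 7, 9} → 9.

9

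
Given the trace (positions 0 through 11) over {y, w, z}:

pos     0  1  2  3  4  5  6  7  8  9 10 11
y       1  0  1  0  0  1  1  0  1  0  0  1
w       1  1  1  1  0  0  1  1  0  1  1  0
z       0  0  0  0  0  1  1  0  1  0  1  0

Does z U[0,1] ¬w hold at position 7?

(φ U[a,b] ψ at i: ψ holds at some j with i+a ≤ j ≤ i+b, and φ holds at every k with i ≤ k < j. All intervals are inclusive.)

Does not hold

Need some j in [7,8] with ¬w, and z at every k in [7,j-1].
  j=7: ¬w false.
  j=8: ¬w holds, but z fails at k=7 → not this j.
No j in the window works → until fails.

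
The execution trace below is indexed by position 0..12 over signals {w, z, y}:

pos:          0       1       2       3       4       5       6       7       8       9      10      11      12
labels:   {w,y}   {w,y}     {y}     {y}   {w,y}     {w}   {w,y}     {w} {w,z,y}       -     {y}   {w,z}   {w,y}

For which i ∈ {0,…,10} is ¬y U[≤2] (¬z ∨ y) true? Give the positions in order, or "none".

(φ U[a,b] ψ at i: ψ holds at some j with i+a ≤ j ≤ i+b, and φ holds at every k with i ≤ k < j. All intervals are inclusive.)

0, 1, 2, 3, 4, 5, 6, 7, 8, 9, 10

Evaluate at each i in [0,10]:
  i=0: ✓ (rhs at j=0)
  i=1: ✓ (rhs at j=1)
  i=2: ✓ (rhs at j=2)
  i=3: ✓ (rhs at j=3)
  i=4: ✓ (rhs at j=4)
  i=5: ✓ (rhs at j=5)
  i=6: ✓ (rhs at j=6)
  i=7: ✓ (rhs at j=7)
  i=8: ✓ (rhs at j=8)
  i=9: ✓ (rhs at j=9)
  i=10: ✓ (rhs at j=10)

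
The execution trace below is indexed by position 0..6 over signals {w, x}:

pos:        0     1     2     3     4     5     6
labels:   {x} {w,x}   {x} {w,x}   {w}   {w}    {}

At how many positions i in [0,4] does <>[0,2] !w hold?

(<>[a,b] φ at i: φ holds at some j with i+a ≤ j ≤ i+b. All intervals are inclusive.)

Evaluate at each i in [0,4]:
  i=0: ✓ (witness j=0)
  i=1: ✓ (witness j=2)
  i=2: ✓ (witness j=2)
  i=3: ✗ (none in [3,5])
  i=4: ✓ (witness j=6)
Positions where it holds: {0, 1, 2, 4} → 4.

4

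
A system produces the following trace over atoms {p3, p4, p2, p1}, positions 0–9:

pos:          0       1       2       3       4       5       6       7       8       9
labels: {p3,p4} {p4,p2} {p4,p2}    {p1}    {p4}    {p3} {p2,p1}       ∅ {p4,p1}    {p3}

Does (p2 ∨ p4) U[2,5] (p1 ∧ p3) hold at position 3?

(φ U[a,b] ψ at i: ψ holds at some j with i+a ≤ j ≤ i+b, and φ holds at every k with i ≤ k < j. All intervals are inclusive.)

Need some j in [5,8] with (p1 ∧ p3), and (p2 ∨ p4) at every k in [3,j-1].
  j=5: (p1 ∧ p3) false.
  j=6: (p1 ∧ p3) false.
  j=7: (p1 ∧ p3) false.
  j=8: (p1 ∧ p3) false.
No j in the window works → until fails.

No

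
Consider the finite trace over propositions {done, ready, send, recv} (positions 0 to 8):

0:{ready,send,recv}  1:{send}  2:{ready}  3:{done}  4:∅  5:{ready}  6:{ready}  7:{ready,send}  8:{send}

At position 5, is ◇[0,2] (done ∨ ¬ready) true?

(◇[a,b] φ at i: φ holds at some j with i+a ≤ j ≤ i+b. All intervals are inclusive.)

False

Check (done ∨ ¬ready) at each j in [5,7]:
  j=5: false
  j=6: false
  j=7: false
No position in the window satisfies it → formula fails.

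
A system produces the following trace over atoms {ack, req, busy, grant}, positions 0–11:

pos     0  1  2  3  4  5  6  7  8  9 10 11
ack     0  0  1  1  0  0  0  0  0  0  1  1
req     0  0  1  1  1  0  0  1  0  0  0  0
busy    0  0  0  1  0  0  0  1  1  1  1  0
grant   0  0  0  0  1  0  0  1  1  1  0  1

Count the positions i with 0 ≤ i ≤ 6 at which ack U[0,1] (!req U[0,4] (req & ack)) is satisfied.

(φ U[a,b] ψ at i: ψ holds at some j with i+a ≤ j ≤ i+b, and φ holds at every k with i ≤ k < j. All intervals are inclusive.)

4

Evaluate at each i in [0,6]:
  i=0: ✓ (rhs at j=0)
  i=1: ✓ (rhs at j=1)
  i=2: ✓ (rhs at j=2)
  i=3: ✓ (rhs at j=3)
  i=4: ✗ (no rhs in [4,5])
  i=5: ✗ (no rhs in [5,6])
  i=6: ✗ (no rhs in [6,7])
Positions where it holds: {0, 1, 2, 3} → 4.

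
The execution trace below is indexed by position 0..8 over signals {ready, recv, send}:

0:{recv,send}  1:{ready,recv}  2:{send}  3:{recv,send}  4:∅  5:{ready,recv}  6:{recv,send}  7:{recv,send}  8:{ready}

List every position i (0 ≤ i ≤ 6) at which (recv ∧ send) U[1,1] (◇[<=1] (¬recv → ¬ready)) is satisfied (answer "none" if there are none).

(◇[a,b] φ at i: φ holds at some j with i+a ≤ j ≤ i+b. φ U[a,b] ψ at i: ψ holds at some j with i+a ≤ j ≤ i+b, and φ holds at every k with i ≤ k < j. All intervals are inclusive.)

Evaluate at each i in [0,6]:
  i=0: ✓ (rhs at j=1; lhs holds on [0,0])
  i=1: ✗ (lhs fails at k=1 before rhs at j=2)
  i=2: ✗ (lhs fails at k=2 before rhs at j=3)
  i=3: ✓ (rhs at j=4; lhs holds on [3,3])
  i=4: ✗ (lhs fails at k=4 before rhs at j=5)
  i=5: ✗ (lhs fails at k=5 before rhs at j=6)
  i=6: ✓ (rhs at j=7; lhs holds on [6,6])

0, 3, 6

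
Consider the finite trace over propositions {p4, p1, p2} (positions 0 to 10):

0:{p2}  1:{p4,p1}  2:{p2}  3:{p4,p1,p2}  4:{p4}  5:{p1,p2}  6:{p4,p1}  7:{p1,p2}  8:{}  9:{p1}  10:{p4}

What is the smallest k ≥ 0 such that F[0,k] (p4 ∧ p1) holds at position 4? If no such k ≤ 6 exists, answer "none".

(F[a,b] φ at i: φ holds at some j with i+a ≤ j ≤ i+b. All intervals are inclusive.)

2

Scan j = 4,5,… for (p4 ∧ p1):
  j=4: fails
  j=5: fails
  j=6: holds
First hit at j=6, so smallest k = 6-4 = 2.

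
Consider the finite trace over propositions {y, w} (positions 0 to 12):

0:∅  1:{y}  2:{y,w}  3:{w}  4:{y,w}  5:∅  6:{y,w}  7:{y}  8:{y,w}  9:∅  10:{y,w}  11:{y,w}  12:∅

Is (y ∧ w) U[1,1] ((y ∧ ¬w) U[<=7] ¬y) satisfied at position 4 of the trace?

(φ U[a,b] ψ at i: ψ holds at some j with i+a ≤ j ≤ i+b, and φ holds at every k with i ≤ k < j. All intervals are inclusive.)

True

Need some j in [5,5] with ((y ∧ ¬w) U[<=7] ¬y), and (y ∧ w) at every k in [4,j-1].
  j=5: ((y ∧ ¬w) U[<=7] ¬y) holds; (y ∧ w) holds at every k in [4,4] → satisfied.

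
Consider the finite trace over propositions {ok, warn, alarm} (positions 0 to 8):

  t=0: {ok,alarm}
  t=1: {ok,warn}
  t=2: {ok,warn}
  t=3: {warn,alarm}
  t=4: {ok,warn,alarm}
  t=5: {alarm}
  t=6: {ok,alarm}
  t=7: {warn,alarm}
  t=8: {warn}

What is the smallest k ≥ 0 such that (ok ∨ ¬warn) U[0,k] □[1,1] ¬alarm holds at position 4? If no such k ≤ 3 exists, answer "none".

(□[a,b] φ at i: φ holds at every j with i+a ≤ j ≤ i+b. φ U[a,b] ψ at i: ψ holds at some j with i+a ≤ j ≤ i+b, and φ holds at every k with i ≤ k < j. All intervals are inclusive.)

Need earliest j ≥ 4 with □[1,1] ¬alarm, and (ok ∨ ¬warn) at every k in [4,j-1].
  j=4: rhs fails.
  j=5: rhs fails.
  j=6: rhs fails.
  j=7: rhs holds; lhs holds on [4,6]. k = 3.

3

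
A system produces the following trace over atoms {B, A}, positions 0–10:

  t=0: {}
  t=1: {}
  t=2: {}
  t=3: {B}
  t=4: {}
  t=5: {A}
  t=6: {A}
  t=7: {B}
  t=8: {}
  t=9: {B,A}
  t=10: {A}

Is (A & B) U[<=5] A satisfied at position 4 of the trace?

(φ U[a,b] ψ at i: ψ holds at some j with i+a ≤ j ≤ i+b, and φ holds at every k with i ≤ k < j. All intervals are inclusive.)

Need some j in [4,9] with A, and (A & B) at every k in [4,j-1].
  j=4: A false.
  j=5: A holds, but (A & B) fails at k=4 → not this j.
  j=6: A holds, but (A & B) fails at k=4 → not this j.
  j=7: A false.
  j=8: A false.
  j=9: A holds, but (A & B) fails at k=4 → not this j.
No j in the window works → until fails.

No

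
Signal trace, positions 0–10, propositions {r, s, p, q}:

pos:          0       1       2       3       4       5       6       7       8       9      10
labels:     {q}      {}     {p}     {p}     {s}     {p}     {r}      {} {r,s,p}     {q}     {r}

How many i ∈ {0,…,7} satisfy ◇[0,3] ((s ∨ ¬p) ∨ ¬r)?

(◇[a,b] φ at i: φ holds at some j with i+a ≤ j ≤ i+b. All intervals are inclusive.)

Evaluate at each i in [0,7]:
  i=0: ✓ (witness j=0)
  i=1: ✓ (witness j=1)
  i=2: ✓ (witness j=2)
  i=3: ✓ (witness j=3)
  i=4: ✓ (witness j=4)
  i=5: ✓ (witness j=5)
  i=6: ✓ (witness j=6)
  i=7: ✓ (witness j=7)
Positions where it holds: {0, 1, 2, 3, 4, 5, 6, 7} → 8.

8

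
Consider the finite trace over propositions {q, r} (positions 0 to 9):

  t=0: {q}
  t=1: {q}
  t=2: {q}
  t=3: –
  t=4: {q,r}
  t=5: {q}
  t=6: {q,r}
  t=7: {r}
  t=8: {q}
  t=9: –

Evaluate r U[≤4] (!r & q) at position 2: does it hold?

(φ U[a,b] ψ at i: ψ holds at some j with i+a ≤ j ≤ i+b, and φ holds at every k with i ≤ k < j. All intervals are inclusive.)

Yes

Need some j in [2,6] with (!r & q), and r at every k in [2,j-1].
  j=2: (!r & q) holds; no prefix to check → satisfied.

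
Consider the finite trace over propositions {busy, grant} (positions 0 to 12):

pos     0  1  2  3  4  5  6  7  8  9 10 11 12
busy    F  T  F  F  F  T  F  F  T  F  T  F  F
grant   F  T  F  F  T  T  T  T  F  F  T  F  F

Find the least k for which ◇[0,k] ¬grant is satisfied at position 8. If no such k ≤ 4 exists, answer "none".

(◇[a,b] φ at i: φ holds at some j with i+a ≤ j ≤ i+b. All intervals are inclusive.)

0

Scan j = 8,9,… for ¬grant:
  j=8: holds
First hit at j=8, so smallest k = 8-8 = 0.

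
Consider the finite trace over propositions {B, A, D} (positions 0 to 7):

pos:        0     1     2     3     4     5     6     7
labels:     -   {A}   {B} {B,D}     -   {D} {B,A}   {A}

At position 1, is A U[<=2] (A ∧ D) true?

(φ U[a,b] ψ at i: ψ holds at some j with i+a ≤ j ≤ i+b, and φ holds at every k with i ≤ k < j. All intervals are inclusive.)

False

Need some j in [1,3] with (A ∧ D), and A at every k in [1,j-1].
  j=1: (A ∧ D) false.
  j=2: (A ∧ D) false.
  j=3: (A ∧ D) false.
No j in the window works → until fails.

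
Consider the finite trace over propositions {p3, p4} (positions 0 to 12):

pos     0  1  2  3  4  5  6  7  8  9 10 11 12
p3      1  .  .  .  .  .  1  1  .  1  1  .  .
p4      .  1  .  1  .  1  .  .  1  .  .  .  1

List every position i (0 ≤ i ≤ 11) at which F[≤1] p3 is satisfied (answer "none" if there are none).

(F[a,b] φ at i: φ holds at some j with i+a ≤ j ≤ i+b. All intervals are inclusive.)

0, 5, 6, 7, 8, 9, 10

Evaluate at each i in [0,11]:
  i=0: ✓ (witness j=0)
  i=1: ✗ (none in [1,2])
  i=2: ✗ (none in [2,3])
  i=3: ✗ (none in [3,4])
  i=4: ✗ (none in [4,5])
  i=5: ✓ (witness j=6)
  i=6: ✓ (witness j=6)
  i=7: ✓ (witness j=7)
  i=8: ✓ (witness j=9)
  i=9: ✓ (witness j=9)
  i=10: ✓ (witness j=10)
  i=11: ✗ (none in [11,12])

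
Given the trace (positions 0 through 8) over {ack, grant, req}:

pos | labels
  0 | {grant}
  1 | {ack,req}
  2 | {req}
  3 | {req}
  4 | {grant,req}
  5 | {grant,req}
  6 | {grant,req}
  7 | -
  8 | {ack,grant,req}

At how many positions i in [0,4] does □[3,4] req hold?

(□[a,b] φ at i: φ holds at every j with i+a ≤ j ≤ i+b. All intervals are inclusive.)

3

Evaluate at each i in [0,4]:
  i=0: ✓ (all of [3,4])
  i=1: ✓ (all of [4,5])
  i=2: ✓ (all of [5,6])
  i=3: ✗ (fails at j=7)
  i=4: ✗ (fails at j=7)
Positions where it holds: {0, 1, 2} → 3.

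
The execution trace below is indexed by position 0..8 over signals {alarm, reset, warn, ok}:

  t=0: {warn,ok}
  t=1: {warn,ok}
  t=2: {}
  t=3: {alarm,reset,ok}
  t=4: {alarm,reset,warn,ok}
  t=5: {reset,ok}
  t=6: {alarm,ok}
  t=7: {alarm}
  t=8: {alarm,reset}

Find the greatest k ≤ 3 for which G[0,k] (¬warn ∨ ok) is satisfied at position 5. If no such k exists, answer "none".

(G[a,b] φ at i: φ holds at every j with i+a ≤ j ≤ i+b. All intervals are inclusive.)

3

(¬warn ∨ ok) must hold from j=5 onward; find where it first fails.
  j=5: holds
  j=6: holds
  j=7: holds
  j=8: holds
Holds through j=8; largest k = 3.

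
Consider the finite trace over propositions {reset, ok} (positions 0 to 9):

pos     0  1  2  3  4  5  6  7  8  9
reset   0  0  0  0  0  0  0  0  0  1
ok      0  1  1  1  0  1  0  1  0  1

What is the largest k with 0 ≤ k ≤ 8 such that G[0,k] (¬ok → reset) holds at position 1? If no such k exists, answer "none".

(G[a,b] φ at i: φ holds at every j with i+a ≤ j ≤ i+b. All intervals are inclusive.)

(¬ok → reset) must hold from j=1 onward; find where it first fails.
  j=1: holds
  j=2: holds
  j=3: holds
  j=4: fails
Holds on [1,3], so largest k = 2.

2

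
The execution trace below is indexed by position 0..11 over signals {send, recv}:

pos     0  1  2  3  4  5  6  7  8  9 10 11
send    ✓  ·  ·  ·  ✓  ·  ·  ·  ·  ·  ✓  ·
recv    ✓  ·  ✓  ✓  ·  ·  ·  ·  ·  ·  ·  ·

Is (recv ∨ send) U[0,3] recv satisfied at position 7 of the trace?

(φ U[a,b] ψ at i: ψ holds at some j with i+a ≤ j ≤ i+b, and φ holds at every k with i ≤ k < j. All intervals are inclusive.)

False

Need some j in [7,10] with recv, and (recv ∨ send) at every k in [7,j-1].
  j=7: recv false.
  j=8: recv false.
  j=9: recv false.
  j=10: recv false.
No j in the window works → until fails.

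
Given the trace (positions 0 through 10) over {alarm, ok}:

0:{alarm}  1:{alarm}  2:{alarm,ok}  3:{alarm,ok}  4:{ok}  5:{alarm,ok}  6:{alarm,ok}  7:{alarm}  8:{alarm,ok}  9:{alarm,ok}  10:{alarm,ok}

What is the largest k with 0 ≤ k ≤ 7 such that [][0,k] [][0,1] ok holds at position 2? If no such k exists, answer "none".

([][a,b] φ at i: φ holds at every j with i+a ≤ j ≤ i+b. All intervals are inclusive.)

[][0,1] ok must hold from j=2 onward; find where it first fails.
  j=2: holds
  j=3: holds
  j=4: holds
  j=5: holds
  j=6: fails
Holds on [2,5], so largest k = 3.

3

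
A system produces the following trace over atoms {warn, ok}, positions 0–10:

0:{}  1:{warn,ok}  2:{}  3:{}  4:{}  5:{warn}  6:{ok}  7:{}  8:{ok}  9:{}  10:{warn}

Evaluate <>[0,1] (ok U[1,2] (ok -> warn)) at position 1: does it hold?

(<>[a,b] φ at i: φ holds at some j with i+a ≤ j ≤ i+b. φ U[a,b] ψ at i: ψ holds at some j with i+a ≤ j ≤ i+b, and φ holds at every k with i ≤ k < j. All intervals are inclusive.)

Yes

Check (ok U[1,2] (ok -> warn)) at each j in [1,2]:
  j=1: holds
  j=2: fails
Found at j=1 → formula holds.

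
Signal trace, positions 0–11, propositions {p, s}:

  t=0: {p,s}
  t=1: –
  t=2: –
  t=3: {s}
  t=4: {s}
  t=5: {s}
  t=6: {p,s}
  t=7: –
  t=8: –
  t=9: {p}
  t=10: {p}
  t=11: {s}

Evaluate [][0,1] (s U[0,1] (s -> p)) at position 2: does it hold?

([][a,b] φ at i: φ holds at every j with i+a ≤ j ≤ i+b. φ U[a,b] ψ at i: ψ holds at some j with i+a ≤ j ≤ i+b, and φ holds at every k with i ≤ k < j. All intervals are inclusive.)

Check (s U[0,1] (s -> p)) at every j in [2,3]:
  j=2: holds
  j=3: fails
Fails at j=3 → formula fails.

False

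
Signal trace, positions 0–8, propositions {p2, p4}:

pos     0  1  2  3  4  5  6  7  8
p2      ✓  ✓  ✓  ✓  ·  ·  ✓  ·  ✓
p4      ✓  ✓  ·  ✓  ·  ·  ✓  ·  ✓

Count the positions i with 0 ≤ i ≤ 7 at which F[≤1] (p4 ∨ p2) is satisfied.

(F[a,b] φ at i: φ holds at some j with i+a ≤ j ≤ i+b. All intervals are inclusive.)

7

Evaluate at each i in [0,7]:
  i=0: ✓ (witness j=0)
  i=1: ✓ (witness j=1)
  i=2: ✓ (witness j=2)
  i=3: ✓ (witness j=3)
  i=4: ✗ (none in [4,5])
  i=5: ✓ (witness j=6)
  i=6: ✓ (witness j=6)
  i=7: ✓ (witness j=8)
Positions where it holds: {0, 1, 2, 3, 5, 6, 7} → 7.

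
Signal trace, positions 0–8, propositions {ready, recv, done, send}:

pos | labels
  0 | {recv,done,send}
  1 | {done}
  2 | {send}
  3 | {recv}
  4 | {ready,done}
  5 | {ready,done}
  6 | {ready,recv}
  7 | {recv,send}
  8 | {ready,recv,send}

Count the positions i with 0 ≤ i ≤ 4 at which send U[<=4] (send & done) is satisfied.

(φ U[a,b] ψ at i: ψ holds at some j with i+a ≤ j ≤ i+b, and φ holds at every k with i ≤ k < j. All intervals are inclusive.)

Evaluate at each i in [0,4]:
  i=0: ✓ (rhs at j=0)
  i=1: ✗ (no rhs in [1,5])
  i=2: ✗ (no rhs in [2,6])
  i=3: ✗ (no rhs in [3,7])
  i=4: ✗ (no rhs in [4,8])
Positions where it holds: {0} → 1.

1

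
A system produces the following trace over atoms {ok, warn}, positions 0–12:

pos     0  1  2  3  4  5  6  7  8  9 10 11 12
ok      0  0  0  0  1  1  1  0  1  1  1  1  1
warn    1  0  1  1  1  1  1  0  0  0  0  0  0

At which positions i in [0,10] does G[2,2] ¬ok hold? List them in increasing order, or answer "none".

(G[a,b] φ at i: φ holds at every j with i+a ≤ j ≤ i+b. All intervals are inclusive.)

Evaluate at each i in [0,10]:
  i=0: ✓ (all of [2,2])
  i=1: ✓ (all of [3,3])
  i=2: ✗ (fails at j=4)
  i=3: ✗ (fails at j=5)
  i=4: ✗ (fails at j=6)
  i=5: ✓ (all of [7,7])
  i=6: ✗ (fails at j=8)
  i=7: ✗ (fails at j=9)
  i=8: ✗ (fails at j=10)
  i=9: ✗ (fails at j=11)
  i=10: ✗ (fails at j=12)

0, 1, 5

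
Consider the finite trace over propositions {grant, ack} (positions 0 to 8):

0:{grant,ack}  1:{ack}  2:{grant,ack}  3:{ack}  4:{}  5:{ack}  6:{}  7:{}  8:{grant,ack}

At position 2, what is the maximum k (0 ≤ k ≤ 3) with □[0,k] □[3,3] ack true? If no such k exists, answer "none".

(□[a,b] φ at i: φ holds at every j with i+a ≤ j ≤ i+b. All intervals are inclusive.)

0

□[3,3] ack must hold from j=2 onward; find where it first fails.
  j=2: holds
  j=3: fails
Holds on [2,2], so largest k = 0.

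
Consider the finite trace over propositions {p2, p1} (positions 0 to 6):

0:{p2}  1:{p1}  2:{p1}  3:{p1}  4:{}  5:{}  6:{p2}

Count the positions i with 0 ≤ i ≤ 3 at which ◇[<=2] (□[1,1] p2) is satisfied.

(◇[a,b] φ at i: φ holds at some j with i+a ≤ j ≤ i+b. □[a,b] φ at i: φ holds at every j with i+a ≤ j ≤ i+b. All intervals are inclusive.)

1

Evaluate at each i in [0,3]:
  i=0: ✗ (none in [0,2])
  i=1: ✗ (none in [1,3])
  i=2: ✗ (none in [2,4])
  i=3: ✓ (witness j=5)
Positions where it holds: {3} → 1.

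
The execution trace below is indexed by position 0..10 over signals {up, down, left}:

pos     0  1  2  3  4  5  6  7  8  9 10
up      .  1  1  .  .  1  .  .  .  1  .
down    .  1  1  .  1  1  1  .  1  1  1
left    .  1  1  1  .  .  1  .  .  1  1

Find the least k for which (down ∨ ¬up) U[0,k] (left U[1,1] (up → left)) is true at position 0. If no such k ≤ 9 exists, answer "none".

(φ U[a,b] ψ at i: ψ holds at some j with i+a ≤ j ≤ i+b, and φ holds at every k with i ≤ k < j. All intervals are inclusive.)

1

Need earliest j ≥ 0 with (left U[1,1] (up → left)), and (down ∨ ¬up) at every k in [0,j-1].
  j=0: rhs fails.
  j=1: rhs holds; lhs holds on [0,0]. k = 1.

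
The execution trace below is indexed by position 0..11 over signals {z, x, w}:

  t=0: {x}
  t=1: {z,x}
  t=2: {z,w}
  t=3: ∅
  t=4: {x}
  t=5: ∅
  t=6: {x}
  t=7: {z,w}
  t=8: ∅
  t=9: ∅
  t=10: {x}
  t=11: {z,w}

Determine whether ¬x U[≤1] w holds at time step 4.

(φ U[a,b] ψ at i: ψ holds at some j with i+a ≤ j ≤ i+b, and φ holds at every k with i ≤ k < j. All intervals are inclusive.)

No

Need some j in [4,5] with w, and ¬x at every k in [4,j-1].
  j=4: w false.
  j=5: w false.
No j in the window works → until fails.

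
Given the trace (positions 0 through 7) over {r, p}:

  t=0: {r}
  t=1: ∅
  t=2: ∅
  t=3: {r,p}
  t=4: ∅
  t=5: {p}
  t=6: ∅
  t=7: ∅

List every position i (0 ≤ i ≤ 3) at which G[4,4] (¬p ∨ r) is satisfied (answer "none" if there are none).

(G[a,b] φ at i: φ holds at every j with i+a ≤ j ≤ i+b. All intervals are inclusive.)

0, 2, 3

Evaluate at each i in [0,3]:
  i=0: ✓ (all of [4,4])
  i=1: ✗ (fails at j=5)
  i=2: ✓ (all of [6,6])
  i=3: ✓ (all of [7,7])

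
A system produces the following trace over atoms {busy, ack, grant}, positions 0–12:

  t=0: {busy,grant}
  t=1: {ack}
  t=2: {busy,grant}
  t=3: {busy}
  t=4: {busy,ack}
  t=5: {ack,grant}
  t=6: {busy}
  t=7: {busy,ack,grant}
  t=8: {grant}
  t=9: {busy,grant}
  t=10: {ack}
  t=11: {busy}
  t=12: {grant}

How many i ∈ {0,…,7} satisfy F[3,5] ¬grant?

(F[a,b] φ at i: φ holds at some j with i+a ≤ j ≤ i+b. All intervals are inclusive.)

7

Evaluate at each i in [0,7]:
  i=0: ✓ (witness j=3)
  i=1: ✓ (witness j=4)
  i=2: ✓ (witness j=6)
  i=3: ✓ (witness j=6)
  i=4: ✗ (none in [7,9])
  i=5: ✓ (witness j=10)
  i=6: ✓ (witness j=10)
  i=7: ✓ (witness j=10)
Positions where it holds: {0, 1, 2, 3, 5, 6, 7} → 7.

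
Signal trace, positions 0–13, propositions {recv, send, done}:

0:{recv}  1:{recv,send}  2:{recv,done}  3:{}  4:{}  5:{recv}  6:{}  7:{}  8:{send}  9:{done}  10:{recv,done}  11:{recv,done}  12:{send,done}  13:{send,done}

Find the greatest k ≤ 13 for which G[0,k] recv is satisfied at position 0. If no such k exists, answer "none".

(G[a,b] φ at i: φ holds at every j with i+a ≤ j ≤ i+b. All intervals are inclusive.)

2

recv must hold from j=0 onward; find where it first fails.
  j=0: holds
  j=1: holds
  j=2: holds
  j=3: fails
Holds on [0,2], so largest k = 2.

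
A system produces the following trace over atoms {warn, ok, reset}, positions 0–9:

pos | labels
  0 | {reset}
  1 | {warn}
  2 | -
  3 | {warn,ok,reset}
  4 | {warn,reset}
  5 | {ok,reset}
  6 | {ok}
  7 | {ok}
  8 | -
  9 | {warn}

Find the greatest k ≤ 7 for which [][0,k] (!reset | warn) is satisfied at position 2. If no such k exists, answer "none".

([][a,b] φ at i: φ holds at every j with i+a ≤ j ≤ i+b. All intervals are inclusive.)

2

(!reset | warn) must hold from j=2 onward; find where it first fails.
  j=2: holds
  j=3: holds
  j=4: holds
  j=5: fails
Holds on [2,4], so largest k = 2.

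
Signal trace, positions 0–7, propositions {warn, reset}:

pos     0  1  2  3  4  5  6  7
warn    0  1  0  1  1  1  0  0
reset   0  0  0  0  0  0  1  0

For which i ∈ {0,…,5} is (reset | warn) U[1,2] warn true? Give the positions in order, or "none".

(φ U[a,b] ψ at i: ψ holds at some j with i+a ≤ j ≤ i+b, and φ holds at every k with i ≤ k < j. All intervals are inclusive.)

Evaluate at each i in [0,5]:
  i=0: ✗ (lhs fails at k=0 before rhs at j=1)
  i=1: ✗ (lhs fails at k=2 before rhs at j=3)
  i=2: ✗ (lhs fails at k=2 before rhs at j=3)
  i=3: ✓ (rhs at j=4; lhs holds on [3,3])
  i=4: ✓ (rhs at j=5; lhs holds on [4,4])
  i=5: ✗ (no rhs in [6,7])

3, 4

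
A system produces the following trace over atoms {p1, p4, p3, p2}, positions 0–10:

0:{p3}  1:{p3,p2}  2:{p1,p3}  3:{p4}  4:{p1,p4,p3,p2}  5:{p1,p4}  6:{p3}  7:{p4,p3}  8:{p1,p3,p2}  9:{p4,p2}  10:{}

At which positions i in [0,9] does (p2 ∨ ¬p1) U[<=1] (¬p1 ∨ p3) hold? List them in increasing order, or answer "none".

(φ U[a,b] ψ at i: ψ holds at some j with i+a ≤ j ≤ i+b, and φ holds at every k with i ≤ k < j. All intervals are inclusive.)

0, 1, 2, 3, 4, 6, 7, 8, 9

Evaluate at each i in [0,9]:
  i=0: ✓ (rhs at j=0)
  i=1: ✓ (rhs at j=1)
  i=2: ✓ (rhs at j=2)
  i=3: ✓ (rhs at j=3)
  i=4: ✓ (rhs at j=4)
  i=5: ✗ (lhs fails at k=5 before rhs at j=6)
  i=6: ✓ (rhs at j=6)
  i=7: ✓ (rhs at j=7)
  i=8: ✓ (rhs at j=8)
  i=9: ✓ (rhs at j=9)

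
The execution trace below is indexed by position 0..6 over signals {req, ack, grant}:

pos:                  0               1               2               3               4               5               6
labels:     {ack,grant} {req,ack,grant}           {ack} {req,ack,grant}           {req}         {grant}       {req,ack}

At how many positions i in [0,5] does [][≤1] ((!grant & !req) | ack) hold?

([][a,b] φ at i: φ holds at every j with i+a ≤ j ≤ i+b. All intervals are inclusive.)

3

Evaluate at each i in [0,5]:
  i=0: ✓ (all of [0,1])
  i=1: ✓ (all of [1,2])
  i=2: ✓ (all of [2,3])
  i=3: ✗ (fails at j=4)
  i=4: ✗ (fails at j=4)
  i=5: ✗ (fails at j=5)
Positions where it holds: {0, 1, 2} → 3.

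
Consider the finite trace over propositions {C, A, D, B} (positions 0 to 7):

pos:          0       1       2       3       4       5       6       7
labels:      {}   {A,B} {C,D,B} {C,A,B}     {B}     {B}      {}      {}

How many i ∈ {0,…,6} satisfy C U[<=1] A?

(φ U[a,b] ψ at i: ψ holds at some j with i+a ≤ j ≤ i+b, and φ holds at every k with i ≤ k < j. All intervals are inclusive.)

3

Evaluate at each i in [0,6]:
  i=0: ✗ (lhs fails at k=0 before rhs at j=1)
  i=1: ✓ (rhs at j=1)
  i=2: ✓ (rhs at j=3; lhs holds on [2,2])
  i=3: ✓ (rhs at j=3)
  i=4: ✗ (no rhs in [4,5])
  i=5: ✗ (no rhs in [5,6])
  i=6: ✗ (no rhs in [6,7])
Positions where it holds: {1, 2, 3} → 3.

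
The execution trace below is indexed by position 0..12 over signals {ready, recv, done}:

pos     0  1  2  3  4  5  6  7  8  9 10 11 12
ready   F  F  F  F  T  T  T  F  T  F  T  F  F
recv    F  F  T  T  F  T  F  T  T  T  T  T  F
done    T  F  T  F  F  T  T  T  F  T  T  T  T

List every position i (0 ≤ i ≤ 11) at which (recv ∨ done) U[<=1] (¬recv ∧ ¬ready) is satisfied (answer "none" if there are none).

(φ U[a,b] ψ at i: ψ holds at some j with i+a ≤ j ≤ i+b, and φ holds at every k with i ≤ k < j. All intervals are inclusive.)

0, 1, 11

Evaluate at each i in [0,11]:
  i=0: ✓ (rhs at j=0)
  i=1: ✓ (rhs at j=1)
  i=2: ✗ (no rhs in [2,3])
  i=3: ✗ (no rhs in [3,4])
  i=4: ✗ (no rhs in [4,5])
  i=5: ✗ (no rhs in [5,6])
  i=6: ✗ (no rhs in [6,7])
  i=7: ✗ (no rhs in [7,8])
  i=8: ✗ (no rhs in [8,9])
  i=9: ✗ (no rhs in [9,10])
  i=10: ✗ (no rhs in [10,11])
  i=11: ✓ (rhs at j=12; lhs holds on [11,11])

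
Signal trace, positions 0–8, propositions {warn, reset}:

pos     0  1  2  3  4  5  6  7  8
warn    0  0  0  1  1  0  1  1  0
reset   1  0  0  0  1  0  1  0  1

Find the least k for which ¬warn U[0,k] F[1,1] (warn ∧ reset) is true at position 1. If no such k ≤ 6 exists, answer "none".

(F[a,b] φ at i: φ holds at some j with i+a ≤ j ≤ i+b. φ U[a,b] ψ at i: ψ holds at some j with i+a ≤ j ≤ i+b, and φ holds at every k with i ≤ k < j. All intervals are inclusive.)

Need earliest j ≥ 1 with F[1,1] (warn ∧ reset), and ¬warn at every k in [1,j-1].
  j=1: rhs fails.
  j=2: rhs fails.
  j=3: rhs holds; lhs holds on [1,2]. k = 2.

2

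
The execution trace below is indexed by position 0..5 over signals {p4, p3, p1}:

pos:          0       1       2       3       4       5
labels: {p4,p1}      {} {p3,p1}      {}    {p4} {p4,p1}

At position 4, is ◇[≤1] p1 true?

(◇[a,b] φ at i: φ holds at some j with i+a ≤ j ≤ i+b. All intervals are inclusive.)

Yes

Check p1 at each j in [4,5]:
  j=4: false
  j=5: true
Found at j=5 → formula holds.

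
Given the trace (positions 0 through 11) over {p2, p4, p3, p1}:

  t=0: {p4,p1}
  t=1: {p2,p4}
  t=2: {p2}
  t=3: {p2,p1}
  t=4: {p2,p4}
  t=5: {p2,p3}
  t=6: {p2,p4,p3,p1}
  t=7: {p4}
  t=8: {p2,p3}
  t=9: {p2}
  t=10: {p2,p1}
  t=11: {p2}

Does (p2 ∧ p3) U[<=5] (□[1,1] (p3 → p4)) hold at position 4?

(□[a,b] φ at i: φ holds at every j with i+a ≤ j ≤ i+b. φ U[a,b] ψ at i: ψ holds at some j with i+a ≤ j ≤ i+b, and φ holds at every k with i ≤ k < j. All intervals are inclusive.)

Does not hold

Need some j in [4,9] with □[1,1] (p3 → p4), and (p2 ∧ p3) at every k in [4,j-1].
  j=4: □[1,1] (p3 → p4) — fails at 5.
  j=5: □[1,1] (p3 → p4) holds, but (p2 ∧ p3) fails at k=4 → not this j.
  j=6: □[1,1] (p3 → p4) holds, but (p2 ∧ p3) fails at k=4 → not this j.
  j=7: □[1,1] (p3 → p4) — fails at 8.
  j=8: □[1,1] (p3 → p4) holds, but (p2 ∧ p3) fails at k=4 → not this j.
  j=9: □[1,1] (p3 → p4) holds, but (p2 ∧ p3) fails at k=4 → not this j.
No j in the window works → until fails.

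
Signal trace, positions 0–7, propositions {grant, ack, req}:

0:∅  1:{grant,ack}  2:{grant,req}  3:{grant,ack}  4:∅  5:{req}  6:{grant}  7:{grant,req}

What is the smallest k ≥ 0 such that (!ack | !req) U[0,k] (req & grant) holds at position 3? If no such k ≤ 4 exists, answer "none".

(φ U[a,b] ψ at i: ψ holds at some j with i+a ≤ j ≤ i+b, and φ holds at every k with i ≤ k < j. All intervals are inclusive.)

Need earliest j ≥ 3 with (req & grant), and (!ack | !req) at every k in [3,j-1].
  j=3: rhs fails.
  j=4: rhs fails.
  j=5: rhs fails.
  j=6: rhs fails.
  j=7: rhs holds; lhs holds on [3,6]. k = 4.

4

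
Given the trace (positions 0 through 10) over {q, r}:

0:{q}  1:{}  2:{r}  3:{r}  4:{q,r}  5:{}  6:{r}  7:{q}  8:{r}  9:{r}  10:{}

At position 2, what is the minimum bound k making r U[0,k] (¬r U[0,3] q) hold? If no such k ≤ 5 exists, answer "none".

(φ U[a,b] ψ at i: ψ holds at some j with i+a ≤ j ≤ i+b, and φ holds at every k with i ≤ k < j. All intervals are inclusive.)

Need earliest j ≥ 2 with (¬r U[0,3] q), and r at every k in [2,j-1].
  j=2: rhs fails.
  j=3: rhs fails.
  j=4: rhs holds; lhs holds on [2,3]. k = 2.

2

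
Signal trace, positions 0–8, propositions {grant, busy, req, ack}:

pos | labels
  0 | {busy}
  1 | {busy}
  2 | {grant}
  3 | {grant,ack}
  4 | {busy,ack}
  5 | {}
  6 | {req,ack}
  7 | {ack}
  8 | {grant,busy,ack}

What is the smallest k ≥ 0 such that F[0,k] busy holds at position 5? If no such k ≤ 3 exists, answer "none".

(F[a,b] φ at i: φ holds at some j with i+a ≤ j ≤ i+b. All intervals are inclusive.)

Scan j = 5,6,… for busy:
  j=5: fails
  j=6: fails
  j=7: fails
  j=8: holds
First hit at j=8, so smallest k = 8-5 = 3.

3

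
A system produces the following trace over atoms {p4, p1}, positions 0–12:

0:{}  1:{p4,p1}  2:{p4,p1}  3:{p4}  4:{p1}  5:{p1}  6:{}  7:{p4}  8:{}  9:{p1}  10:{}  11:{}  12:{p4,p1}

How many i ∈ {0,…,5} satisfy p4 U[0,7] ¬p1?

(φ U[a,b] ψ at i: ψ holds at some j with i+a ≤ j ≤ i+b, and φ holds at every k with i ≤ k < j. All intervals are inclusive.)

4

Evaluate at each i in [0,5]:
  i=0: ✓ (rhs at j=0)
  i=1: ✓ (rhs at j=3; lhs holds on [1,2])
  i=2: ✓ (rhs at j=3; lhs holds on [2,2])
  i=3: ✓ (rhs at j=3)
  i=4: ✗ (lhs fails at k=4 before rhs at j=6)
  i=5: ✗ (lhs fails at k=5 before rhs at j=6)
Positions where it holds: {0, 1, 2, 3} → 4.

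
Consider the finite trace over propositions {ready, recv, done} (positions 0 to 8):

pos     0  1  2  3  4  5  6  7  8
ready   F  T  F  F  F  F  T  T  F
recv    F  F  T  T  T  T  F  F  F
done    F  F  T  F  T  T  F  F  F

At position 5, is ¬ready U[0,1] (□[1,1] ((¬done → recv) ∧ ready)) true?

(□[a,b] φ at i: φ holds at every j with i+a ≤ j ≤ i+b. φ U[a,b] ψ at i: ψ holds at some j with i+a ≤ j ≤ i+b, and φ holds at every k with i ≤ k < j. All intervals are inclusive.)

Need some j in [5,6] with □[1,1] ((¬done → recv) ∧ ready), and ¬ready at every k in [5,j-1].
  j=5: □[1,1] ((¬done → recv) ∧ ready) — fails at 6.
  j=6: □[1,1] ((¬done → recv) ∧ ready) — fails at 7.
No j in the window works → until fails.

No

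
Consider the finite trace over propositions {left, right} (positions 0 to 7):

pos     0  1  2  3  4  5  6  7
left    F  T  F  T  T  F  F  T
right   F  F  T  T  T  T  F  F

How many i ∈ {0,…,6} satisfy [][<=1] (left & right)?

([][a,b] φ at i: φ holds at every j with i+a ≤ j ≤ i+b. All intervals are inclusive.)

Evaluate at each i in [0,6]:
  i=0: ✗ (fails at j=0)
  i=1: ✗ (fails at j=1)
  i=2: ✗ (fails at j=2)
  i=3: ✓ (all of [3,4])
  i=4: ✗ (fails at j=5)
  i=5: ✗ (fails at j=5)
  i=6: ✗ (fails at j=6)
Positions where it holds: {3} → 1.

1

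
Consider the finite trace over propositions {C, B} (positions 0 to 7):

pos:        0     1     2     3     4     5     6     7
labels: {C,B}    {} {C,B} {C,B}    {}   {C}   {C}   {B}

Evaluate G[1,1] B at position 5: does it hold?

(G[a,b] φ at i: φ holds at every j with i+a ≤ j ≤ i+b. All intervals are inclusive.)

Check B at every j in [6,6]:
  j=6: false
Fails at j=6 → formula fails.

Does not hold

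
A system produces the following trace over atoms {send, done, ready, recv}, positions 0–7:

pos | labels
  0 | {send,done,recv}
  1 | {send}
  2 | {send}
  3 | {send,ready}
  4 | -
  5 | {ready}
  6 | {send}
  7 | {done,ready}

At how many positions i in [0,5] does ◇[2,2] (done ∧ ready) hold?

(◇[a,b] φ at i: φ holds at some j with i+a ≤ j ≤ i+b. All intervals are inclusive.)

1

Evaluate at each i in [0,5]:
  i=0: ✗ (none in [2,2])
  i=1: ✗ (none in [3,3])
  i=2: ✗ (none in [4,4])
  i=3: ✗ (none in [5,5])
  i=4: ✗ (none in [6,6])
  i=5: ✓ (witness j=7)
Positions where it holds: {5} → 1.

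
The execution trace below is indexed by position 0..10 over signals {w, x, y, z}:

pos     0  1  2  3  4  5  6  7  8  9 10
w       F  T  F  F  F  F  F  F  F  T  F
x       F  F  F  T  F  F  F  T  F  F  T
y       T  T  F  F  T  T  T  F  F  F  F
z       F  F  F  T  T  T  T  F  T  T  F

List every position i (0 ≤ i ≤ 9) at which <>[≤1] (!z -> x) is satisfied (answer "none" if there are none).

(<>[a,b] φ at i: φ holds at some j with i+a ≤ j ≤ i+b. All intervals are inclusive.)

2, 3, 4, 5, 6, 7, 8, 9

Evaluate at each i in [0,9]:
  i=0: ✗ (none in [0,1])
  i=1: ✗ (none in [1,2])
  i=2: ✓ (witness j=3)
  i=3: ✓ (witness j=3)
  i=4: ✓ (witness j=4)
  i=5: ✓ (witness j=5)
  i=6: ✓ (witness j=6)
  i=7: ✓ (witness j=7)
  i=8: ✓ (witness j=8)
  i=9: ✓ (witness j=9)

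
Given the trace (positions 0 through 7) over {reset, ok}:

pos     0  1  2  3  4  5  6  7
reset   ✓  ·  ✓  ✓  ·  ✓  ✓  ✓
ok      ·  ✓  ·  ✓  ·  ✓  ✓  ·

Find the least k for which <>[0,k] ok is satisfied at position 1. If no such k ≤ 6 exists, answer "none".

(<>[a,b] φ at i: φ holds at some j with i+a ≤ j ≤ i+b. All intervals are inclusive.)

0

Scan j = 1,2,… for ok:
  j=1: holds
First hit at j=1, so smallest k = 1-1 = 0.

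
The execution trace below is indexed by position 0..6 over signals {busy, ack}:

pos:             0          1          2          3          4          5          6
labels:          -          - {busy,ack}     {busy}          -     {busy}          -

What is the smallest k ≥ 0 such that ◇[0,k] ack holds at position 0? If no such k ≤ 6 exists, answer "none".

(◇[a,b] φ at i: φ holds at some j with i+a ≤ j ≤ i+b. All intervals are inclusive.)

2

Scan j = 0,1,… for ack:
  j=0: fails
  j=1: fails
  j=2: holds
First hit at j=2, so smallest k = 2-0 = 2.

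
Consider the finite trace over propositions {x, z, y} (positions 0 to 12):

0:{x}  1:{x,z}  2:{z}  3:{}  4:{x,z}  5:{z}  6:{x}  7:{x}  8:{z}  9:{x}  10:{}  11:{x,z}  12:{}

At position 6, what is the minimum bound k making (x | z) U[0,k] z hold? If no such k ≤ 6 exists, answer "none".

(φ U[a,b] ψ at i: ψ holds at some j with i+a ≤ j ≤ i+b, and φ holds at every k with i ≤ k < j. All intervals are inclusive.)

2

Need earliest j ≥ 6 with z, and (x | z) at every k in [6,j-1].
  j=6: rhs fails.
  j=7: rhs fails.
  j=8: rhs holds; lhs holds on [6,7]. k = 2.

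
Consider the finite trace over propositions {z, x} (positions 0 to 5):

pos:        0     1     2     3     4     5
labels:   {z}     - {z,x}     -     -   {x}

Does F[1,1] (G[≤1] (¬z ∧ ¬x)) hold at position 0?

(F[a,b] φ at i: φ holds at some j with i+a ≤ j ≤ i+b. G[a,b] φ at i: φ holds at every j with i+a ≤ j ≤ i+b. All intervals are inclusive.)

Check G[≤1] (¬z ∧ ¬x) at each j in [1,1]:
  j=1: fails at 2
No position in the window satisfies it → formula fails.

Does not hold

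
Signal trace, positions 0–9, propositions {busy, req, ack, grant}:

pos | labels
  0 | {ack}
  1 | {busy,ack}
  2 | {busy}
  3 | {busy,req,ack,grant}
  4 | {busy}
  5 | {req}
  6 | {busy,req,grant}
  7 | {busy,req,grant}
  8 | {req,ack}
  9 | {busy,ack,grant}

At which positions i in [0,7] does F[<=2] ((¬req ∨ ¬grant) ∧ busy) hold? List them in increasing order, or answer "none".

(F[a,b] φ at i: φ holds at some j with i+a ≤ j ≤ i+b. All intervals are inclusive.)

0, 1, 2, 3, 4, 7

Evaluate at each i in [0,7]:
  i=0: ✓ (witness j=1)
  i=1: ✓ (witness j=1)
  i=2: ✓ (witness j=2)
  i=3: ✓ (witness j=4)
  i=4: ✓ (witness j=4)
  i=5: ✗ (none in [5,7])
  i=6: ✗ (none in [6,8])
  i=7: ✓ (witness j=9)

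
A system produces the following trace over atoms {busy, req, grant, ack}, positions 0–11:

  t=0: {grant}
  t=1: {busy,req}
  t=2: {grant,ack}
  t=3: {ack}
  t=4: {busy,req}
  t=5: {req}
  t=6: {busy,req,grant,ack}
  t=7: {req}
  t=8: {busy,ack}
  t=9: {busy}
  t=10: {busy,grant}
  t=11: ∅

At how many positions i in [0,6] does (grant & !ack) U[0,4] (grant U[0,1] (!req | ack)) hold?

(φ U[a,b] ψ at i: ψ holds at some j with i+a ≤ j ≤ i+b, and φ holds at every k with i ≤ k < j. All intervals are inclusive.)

Evaluate at each i in [0,6]:
  i=0: ✓ (rhs at j=0)
  i=1: ✗ (lhs fails at k=1 before rhs at j=2)
  i=2: ✓ (rhs at j=2)
  i=3: ✓ (rhs at j=3)
  i=4: ✗ (lhs fails at k=4 before rhs at j=6)
  i=5: ✗ (lhs fails at k=5 before rhs at j=6)
  i=6: ✓ (rhs at j=6)
Positions where it holds: {0, 2, 3, 6} → 4.

4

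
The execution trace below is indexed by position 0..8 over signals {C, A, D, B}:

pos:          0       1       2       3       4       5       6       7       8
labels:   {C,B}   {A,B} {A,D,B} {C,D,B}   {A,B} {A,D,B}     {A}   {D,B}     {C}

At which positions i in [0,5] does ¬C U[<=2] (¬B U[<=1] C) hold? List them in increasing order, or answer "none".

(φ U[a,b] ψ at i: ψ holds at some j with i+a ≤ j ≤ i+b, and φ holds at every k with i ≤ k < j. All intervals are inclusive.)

Evaluate at each i in [0,5]:
  i=0: ✓ (rhs at j=0)
  i=1: ✓ (rhs at j=3; lhs holds on [1,2])
  i=2: ✓ (rhs at j=3; lhs holds on [2,2])
  i=3: ✓ (rhs at j=3)
  i=4: ✗ (no rhs in [4,6])
  i=5: ✗ (no rhs in [5,7])

0, 1, 2, 3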